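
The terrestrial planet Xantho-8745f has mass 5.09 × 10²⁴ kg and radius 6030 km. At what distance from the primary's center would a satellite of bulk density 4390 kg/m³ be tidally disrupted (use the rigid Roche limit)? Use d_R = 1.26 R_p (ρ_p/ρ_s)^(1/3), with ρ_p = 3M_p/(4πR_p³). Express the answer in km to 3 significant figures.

8210 km

ρ_p = 3M_p/(4πR_p³) = 3 × (5.09 × 10²⁴) / (4π × (6.03 × 10⁶ m)³) = 5540 kg/m³
d_R = 1.26 × 6030 km × (5540/4390)^(1/3)
    = 8210 km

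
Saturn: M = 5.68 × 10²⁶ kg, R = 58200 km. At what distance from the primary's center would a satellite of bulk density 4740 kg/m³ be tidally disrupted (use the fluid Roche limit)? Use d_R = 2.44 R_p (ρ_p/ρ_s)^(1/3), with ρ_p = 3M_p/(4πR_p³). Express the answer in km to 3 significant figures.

74600 km

ρ_p = 3M_p/(4πR_p³) = 3 × (5.68 × 10²⁶) / (4π × (5.82 × 10⁷ m)³) = 688 kg/m³
d_R = 2.44 × 58200 km × (688/4740)^(1/3)
    = 74600 km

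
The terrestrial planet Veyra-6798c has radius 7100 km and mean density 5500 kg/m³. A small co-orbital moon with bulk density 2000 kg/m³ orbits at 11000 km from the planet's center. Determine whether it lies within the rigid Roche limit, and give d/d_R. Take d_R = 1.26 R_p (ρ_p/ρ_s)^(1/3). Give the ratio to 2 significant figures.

d_R = 1.26 × (7100 km) × (5500/2000)^(1/3) = 12530 km
d/d_R = (11000) / (12530) = 0.88
Since d/d_R < 1, the body is inside the Roche limit.

inside; d/d_R ≈ 0.88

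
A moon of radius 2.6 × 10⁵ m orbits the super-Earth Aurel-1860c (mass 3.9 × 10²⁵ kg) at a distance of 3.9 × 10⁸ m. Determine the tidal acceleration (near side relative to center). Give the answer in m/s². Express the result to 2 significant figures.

2.3 × 10⁻⁵ m/s²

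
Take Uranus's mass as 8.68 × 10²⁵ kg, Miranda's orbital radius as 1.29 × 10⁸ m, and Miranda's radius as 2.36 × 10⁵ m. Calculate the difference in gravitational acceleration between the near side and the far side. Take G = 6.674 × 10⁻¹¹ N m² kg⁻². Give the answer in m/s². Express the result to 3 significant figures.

2.55 × 10⁻³ m/s²

Δg = 4GMr/d³
   = 4 × (6.674 × 10⁻¹¹) × (8.68 × 10²⁵) × (2.36 × 10⁵) / (1.29 × 10⁸)³
   = 2.55 × 10⁻³ m/s²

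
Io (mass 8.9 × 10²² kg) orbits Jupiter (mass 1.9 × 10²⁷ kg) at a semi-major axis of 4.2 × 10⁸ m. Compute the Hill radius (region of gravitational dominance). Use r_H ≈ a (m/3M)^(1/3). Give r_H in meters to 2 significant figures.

1.0 × 10⁷ m

r_H ≈ a (m/3M)^(1/3)
    = (4.2 × 10⁸) × (8.9 × 10²² / (3 × 1.9 × 10²⁷))^(1/3)
    = 1.0 × 10⁷ m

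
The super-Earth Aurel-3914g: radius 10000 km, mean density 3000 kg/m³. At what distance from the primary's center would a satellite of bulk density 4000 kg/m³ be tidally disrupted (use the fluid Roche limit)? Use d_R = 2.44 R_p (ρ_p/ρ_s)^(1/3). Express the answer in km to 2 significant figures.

22000 km

d_R = 2.44 × 10000 km × (3000/4000)^(1/3)
    = 22000 km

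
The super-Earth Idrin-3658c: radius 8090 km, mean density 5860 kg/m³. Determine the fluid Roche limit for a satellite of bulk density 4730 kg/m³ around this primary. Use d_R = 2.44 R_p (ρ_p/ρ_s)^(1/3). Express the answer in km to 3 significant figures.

21200 km

d_R = 2.44 × 8090 km × (5860/4730)^(1/3)
    = 21200 km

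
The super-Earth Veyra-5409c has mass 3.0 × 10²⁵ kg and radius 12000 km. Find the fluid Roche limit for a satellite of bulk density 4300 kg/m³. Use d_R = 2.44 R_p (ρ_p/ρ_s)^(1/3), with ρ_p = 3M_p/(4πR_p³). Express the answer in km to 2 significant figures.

29000 km

ρ_p = 3M_p/(4πR_p³) = 3 × (3.0 × 10²⁵) / (4π × (1.2 × 10⁷ m)³) = 4100 kg/m³
d_R = 2.44 × 12000 km × (4100/4300)^(1/3)
    = 29000 km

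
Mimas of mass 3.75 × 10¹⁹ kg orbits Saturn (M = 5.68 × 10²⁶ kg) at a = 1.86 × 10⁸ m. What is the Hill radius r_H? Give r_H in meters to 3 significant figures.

r_H ≈ a (m/3M)^(1/3)
    = (1.86 × 10⁸) × (3.75 × 10¹⁹ / (3 × 5.68 × 10²⁶))^(1/3)
    = 5.21 × 10⁵ m

5.21 × 10⁵ m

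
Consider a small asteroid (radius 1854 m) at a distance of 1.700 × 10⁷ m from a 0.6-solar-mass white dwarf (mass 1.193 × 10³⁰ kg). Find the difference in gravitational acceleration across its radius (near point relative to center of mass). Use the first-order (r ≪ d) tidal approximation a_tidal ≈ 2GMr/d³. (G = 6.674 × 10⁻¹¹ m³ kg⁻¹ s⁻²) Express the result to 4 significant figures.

Differencing GM/(d−r)² and GM/d² to first order in r/d gives 2GMr/d³.
Δg = 2GMr/d³
   = 2 × (6.674 × 10⁻¹¹) × (1.193 × 10³⁰) × (1854) / (1.700 × 10⁷)³
   = 6.009 × 10¹ m/s²

6.009 × 10¹ m/s²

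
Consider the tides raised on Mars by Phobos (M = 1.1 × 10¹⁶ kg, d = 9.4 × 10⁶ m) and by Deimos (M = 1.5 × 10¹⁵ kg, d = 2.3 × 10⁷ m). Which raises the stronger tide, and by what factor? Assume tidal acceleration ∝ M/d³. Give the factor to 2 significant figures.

Compare M/d³ for the two perturbers:
Phobos: (1.1 × 10¹⁶) / (9.4 × 10⁶)³ = 1.324 × 10⁻⁵
Deimos: (1.5 × 10¹⁵) / (2.3 × 10⁷)³ = 1.233 × 10⁻⁷
Ratio (larger/smaller) = 110

Phobos, by a factor of ≈ 110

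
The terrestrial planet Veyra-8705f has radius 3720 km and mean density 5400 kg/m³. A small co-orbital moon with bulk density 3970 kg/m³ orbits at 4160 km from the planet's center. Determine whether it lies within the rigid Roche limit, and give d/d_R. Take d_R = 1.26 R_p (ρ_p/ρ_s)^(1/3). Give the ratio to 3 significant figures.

d_R = 1.26 × (3720 km) × (5400/3970)^(1/3) = 5193 km
d/d_R = (4160) / (5193) = 0.801
Since d/d_R < 1, the body is inside the Roche limit.

inside; d/d_R ≈ 0.801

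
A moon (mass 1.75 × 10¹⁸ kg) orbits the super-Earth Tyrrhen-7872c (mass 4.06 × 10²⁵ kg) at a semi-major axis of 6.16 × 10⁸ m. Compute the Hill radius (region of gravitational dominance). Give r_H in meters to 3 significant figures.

1.50 × 10⁶ m

r_H ≈ a (m/3M)^(1/3)
    = (6.16 × 10⁸) × (1.75 × 10¹⁸ / (3 × 4.06 × 10²⁵))^(1/3)
    = 1.50 × 10⁶ m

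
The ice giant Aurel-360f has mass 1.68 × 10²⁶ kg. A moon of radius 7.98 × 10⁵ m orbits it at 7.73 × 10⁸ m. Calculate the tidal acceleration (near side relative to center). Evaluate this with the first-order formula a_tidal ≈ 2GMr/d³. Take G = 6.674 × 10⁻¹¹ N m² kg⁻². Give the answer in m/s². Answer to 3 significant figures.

Δg = 2GMr/d³
   = 2 × (6.674 × 10⁻¹¹) × (1.68 × 10²⁶) × (7.98 × 10⁵) / (7.73 × 10⁸)³
   = 3.87 × 10⁻⁵ m/s²

3.87 × 10⁻⁵ m/s²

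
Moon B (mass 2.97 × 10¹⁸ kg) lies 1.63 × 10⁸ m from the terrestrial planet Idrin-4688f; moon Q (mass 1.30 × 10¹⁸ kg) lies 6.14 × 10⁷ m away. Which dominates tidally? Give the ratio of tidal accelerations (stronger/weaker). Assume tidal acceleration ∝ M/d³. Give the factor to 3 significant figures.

Moon Q, by a factor of ≈ 8.19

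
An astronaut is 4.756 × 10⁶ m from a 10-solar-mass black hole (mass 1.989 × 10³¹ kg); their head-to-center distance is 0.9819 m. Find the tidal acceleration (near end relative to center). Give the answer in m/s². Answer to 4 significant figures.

Δg = 2GMr/d³
   = 2 × (6.674 × 10⁻¹¹) × (1.989 × 10³¹) × (0.9819) / (4.756 × 10⁶)³
   = 2.423 × 10¹ m/s²

2.423 × 10¹ m/s²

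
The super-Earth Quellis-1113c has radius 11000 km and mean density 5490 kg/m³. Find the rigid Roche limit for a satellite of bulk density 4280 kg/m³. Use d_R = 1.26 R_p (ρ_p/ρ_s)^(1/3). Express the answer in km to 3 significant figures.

d_R = 1.26 × 11000 km × (5490/4280)^(1/3)
    = 15100 km

15100 km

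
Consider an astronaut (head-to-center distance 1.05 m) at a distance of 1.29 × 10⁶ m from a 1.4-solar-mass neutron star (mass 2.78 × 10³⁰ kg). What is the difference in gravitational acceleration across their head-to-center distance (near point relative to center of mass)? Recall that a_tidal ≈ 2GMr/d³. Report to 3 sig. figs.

1.82 × 10² m/s²

Δa = 2GMr/d³
   = 2 × (6.674 × 10⁻¹¹) × (2.78 × 10³⁰) × (1.05) / (1.29 × 10⁶)³
   = 1.82 × 10² m/s²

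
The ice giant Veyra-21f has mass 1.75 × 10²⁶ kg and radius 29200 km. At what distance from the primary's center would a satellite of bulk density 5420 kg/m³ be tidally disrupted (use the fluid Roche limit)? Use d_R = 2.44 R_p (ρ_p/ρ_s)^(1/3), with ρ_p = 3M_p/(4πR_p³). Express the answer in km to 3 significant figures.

ρ_p = 3M_p/(4πR_p³) = 3 × (1.75 × 10²⁶) / (4π × (2.92 × 10⁷ m)³) = 1680 kg/m³
d_R = 2.44 × 29200 km × (1680/5420)^(1/3)
    = 48200 km

48200 km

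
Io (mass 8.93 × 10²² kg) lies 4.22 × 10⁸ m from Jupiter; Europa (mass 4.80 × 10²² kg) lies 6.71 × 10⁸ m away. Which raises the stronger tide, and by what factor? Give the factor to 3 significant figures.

The tide-raising term goes as M/d³ (the gradient of a 1/d² field).
Io: (8.93 × 10²²) / (4.22 × 10⁸)³ = 1.188 × 10⁻³
Europa: (4.80 × 10²²) / (6.71 × 10⁸)³ = 1.589 × 10⁻⁴
Ratio (larger/smaller) = 7.48

Io, by a factor of ≈ 7.48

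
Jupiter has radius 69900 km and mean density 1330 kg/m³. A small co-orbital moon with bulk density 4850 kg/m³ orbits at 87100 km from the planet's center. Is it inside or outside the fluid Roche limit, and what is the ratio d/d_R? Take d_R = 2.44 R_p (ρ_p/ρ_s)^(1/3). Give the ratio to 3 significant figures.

d_R = 2.44 × (69900 km) × (1330/4850)^(1/3) = 1.108 × 10⁵ km
d/d_R = (87100) / (1.108 × 10⁵) = 0.786
Since d/d_R < 1, the body is inside the Roche limit.

inside; d/d_R ≈ 0.786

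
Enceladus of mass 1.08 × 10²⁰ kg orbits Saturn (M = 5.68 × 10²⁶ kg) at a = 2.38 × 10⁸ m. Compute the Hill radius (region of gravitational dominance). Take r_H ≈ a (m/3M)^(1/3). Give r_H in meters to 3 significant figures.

r_H ≈ a (m/3M)^(1/3)
    = (2.38 × 10⁸) × (1.08 × 10²⁰ / (3 × 5.68 × 10²⁶))^(1/3)
    = 9.49 × 10⁵ m

9.49 × 10⁵ m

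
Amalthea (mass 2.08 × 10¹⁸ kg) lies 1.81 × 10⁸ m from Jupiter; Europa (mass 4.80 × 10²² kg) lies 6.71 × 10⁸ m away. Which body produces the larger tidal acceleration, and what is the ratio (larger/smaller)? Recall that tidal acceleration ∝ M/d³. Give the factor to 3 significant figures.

Compare M/d³ for the two perturbers:
Amalthea: (2.08 × 10¹⁸) / (1.81 × 10⁸)³ = 3.508 × 10⁻⁷
Europa: (4.80 × 10²²) / (6.71 × 10⁸)³ = 1.589 × 10⁻⁴
Ratio (larger/smaller) = 453

Europa, by a factor of ≈ 453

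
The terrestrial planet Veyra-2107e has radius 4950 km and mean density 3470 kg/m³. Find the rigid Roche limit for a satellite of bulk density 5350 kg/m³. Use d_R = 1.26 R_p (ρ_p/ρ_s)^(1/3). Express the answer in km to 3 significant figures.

5400 km

d_R = 1.26 × 4950 km × (3470/5350)^(1/3)
    = 5400 km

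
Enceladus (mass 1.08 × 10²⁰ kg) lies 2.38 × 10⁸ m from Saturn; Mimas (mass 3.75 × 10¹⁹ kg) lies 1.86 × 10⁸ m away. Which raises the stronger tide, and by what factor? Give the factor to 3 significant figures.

Enceladus, by a factor of ≈ 1.37

The tide-raising term goes as M/d³ (the gradient of a 1/d² field).
Enceladus: (1.08 × 10²⁰) / (2.38 × 10⁸)³ = 8.011 × 10⁻⁶
Mimas: (3.75 × 10¹⁹) / (1.86 × 10⁸)³ = 5.828 × 10⁻⁶
Ratio (larger/smaller) = 1.37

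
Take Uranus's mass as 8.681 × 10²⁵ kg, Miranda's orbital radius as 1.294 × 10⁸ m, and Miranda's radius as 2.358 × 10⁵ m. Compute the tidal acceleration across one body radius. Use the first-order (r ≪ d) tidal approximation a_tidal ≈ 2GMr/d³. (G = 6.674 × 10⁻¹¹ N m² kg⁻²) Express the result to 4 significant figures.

1.261 × 10⁻³ m/s²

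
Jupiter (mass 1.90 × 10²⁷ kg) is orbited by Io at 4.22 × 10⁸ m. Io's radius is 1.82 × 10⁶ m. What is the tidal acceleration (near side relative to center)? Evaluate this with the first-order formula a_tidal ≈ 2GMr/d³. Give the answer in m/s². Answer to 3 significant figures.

The tidal stretch is the gradient of GM/d² times the body's extent r, hence the 1/d³ dependence.
a_tidal = 2GMr/d³
        = 2 × (6.674 × 10⁻¹¹) × (1.90 × 10²⁷) × (1.82 × 10⁶) / (4.22 × 10⁸)³
        = 6.14 × 10⁻³ m/s²

6.14 × 10⁻³ m/s²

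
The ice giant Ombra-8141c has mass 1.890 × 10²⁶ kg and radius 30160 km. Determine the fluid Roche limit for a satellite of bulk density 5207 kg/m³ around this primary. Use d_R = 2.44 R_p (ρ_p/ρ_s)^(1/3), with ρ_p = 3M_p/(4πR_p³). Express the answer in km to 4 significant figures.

ρ_p = 3M_p/(4πR_p³) = 3 × (1.890 × 10²⁶) / (4π × (3.016 × 10⁷ m)³) = 1645 kg/m³
d_R = 2.44 × 30160 km × (1645/5207)^(1/3)
    = 50120 km

50120 km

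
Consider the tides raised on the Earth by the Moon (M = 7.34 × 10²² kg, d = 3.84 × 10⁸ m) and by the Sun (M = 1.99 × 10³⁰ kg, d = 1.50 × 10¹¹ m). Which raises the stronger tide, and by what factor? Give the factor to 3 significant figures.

Tidal acceleration ∝ M/d³, so compare M/d³ for each.
The Moon: (7.34 × 10²²) / (3.84 × 10⁸)³ = 1.296 × 10⁻³
The Sun: (1.99 × 10³⁰) / (1.50 × 10¹¹)³ = 5.896 × 10⁻⁴
Ratio (larger/smaller) = 2.20

The Moon, by a factor of ≈ 2.20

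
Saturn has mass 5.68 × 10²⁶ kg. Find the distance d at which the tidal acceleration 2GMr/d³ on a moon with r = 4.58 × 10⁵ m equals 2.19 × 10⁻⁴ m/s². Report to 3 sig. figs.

5.41 × 10⁸ m

2GMr/d³ = a_tidal  ⇒  d = (2GMr / a_tidal)^(1/3)
d = (2 × 6.674×10⁻¹¹ × (5.68 × 10²⁶) × (4.58 × 10⁵) / (2.19 × 10⁻⁴))^(1/3)
  = 5.41 × 10⁸ m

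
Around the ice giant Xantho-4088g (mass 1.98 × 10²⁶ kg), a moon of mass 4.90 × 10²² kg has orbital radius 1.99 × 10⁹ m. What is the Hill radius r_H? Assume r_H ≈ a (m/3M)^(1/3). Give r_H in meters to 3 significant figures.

8.66 × 10⁷ m

r_H ≈ a (m/3M)^(1/3)
    = (1.99 × 10⁹) × (4.90 × 10²² / (3 × 1.98 × 10²⁶))^(1/3)
    = 8.66 × 10⁷ m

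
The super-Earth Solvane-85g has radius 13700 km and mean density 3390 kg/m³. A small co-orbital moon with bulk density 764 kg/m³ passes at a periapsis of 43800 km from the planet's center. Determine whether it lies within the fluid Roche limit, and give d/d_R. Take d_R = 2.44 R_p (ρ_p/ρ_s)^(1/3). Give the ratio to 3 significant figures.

d_R = 2.44 × (13700 km) × (3390/764)^(1/3) = 54930 km
d/d_R = (43800) / (54930) = 0.797
Since d/d_R < 1, the body is inside the Roche limit.

inside; d/d_R ≈ 0.797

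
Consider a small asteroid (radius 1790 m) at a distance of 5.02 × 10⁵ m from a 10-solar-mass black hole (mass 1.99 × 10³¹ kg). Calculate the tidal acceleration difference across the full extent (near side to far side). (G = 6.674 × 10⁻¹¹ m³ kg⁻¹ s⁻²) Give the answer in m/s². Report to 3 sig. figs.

a_tidal = 4GMr/d³
        = 4 × (6.674 × 10⁻¹¹) × (1.99 × 10³¹) × (1790) / (5.02 × 10⁵)³
        = 7.52 × 10⁷ m/s²

7.52 × 10⁷ m/s²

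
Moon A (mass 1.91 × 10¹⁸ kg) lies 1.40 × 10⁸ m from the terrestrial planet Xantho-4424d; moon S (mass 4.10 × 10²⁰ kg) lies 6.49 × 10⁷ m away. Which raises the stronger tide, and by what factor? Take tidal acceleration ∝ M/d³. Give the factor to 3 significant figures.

Moon S, by a factor of ≈ 2150

Tidal stretch scales as M/d³; compute that for each body.
Moon A: (1.91 × 10¹⁸) / (1.40 × 10⁸)³ = 6.961 × 10⁻⁷
Moon S: (4.10 × 10²⁰) / (6.49 × 10⁷)³ = 1.500 × 10⁻³
Ratio (larger/smaller) = 2150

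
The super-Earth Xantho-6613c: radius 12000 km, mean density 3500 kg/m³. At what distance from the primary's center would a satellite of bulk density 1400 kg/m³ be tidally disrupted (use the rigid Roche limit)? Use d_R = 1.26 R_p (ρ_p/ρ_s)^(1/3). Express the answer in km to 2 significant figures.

d_R = 1.26 × 12000 km × (3500/1400)^(1/3)
    = 21000 km

21000 km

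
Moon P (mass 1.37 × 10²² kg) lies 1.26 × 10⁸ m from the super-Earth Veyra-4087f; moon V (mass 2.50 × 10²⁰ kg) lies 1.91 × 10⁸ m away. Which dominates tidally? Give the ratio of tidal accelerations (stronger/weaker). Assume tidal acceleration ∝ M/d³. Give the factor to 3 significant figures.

Tidal stretch scales as M/d³; compute that for each body.
Moon P: (1.37 × 10²²) / (1.26 × 10⁸)³ = 6.849 × 10⁻³
Moon V: (2.50 × 10²⁰) / (1.91 × 10⁸)³ = 3.588 × 10⁻⁵
Ratio (larger/smaller) = 191

Moon P, by a factor of ≈ 191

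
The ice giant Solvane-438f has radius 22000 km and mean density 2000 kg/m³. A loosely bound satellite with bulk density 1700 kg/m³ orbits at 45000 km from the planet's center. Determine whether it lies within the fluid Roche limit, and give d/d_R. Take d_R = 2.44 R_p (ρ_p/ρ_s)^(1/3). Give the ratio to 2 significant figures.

inside; d/d_R ≈ 0.79

d_R = 2.44 × (22000 km) × (2000/1700)^(1/3) = 56670 km
d/d_R = (45000) / (56670) = 0.79
Since d/d_R < 1, the body is inside the Roche limit.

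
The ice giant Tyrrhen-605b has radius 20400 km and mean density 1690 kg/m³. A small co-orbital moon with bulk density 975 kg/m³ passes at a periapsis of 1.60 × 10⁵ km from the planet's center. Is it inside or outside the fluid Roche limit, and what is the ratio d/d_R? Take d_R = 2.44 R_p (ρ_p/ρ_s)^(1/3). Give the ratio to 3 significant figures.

outside; d/d_R ≈ 2.68

d_R = 2.44 × (20400 km) × (1690/975)^(1/3) = 59790 km
d/d_R = (1.60 × 10⁵) / (59790) = 2.68
Since d/d_R > 1, the body is outside the Roche limit.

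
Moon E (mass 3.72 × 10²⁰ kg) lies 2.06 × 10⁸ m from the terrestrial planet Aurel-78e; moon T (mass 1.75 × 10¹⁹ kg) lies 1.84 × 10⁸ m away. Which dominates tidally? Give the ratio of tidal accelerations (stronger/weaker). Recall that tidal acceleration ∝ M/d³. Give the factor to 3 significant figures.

Moon E, by a factor of ≈ 15.1

Tidal stretch scales as M/d³; compute that for each body.
Moon E: (3.72 × 10²⁰) / (2.06 × 10⁸)³ = 4.255 × 10⁻⁵
Moon T: (1.75 × 10¹⁹) / (1.84 × 10⁸)³ = 2.809 × 10⁻⁶
Ratio (larger/smaller) = 15.1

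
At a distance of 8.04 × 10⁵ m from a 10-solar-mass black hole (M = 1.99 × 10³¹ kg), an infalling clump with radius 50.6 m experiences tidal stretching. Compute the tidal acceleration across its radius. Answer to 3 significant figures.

Δa = 2GMr/d³
   = 2 × (6.674 × 10⁻¹¹) × (1.99 × 10³¹) × (50.6) / (8.04 × 10⁵)³
   = 2.59 × 10⁵ m/s²

2.59 × 10⁵ m/s²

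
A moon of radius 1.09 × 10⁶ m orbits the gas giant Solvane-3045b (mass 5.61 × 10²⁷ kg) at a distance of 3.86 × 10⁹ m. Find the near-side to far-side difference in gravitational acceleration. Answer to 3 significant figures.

2.84 × 10⁻⁵ m/s²

Differencing GM/(d−r)² and GM/(d+r)² to first order in r/d gives 4GMr/d³.
Δg = 4GMr/d³
   = 4 × (6.674 × 10⁻¹¹) × (5.61 × 10²⁷) × (1.09 × 10⁶) / (3.86 × 10⁹)³
   = 2.84 × 10⁻⁵ m/s²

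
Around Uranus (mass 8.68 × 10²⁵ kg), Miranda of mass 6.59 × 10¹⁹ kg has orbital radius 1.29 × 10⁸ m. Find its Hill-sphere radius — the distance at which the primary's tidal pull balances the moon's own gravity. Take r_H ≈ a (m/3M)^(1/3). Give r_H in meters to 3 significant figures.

8.16 × 10⁵ m

r_H ≈ a (m/3M)^(1/3)
    = (1.29 × 10⁸) × (6.59 × 10¹⁹ / (3 × 8.68 × 10²⁵))^(1/3)
    = 8.16 × 10⁵ m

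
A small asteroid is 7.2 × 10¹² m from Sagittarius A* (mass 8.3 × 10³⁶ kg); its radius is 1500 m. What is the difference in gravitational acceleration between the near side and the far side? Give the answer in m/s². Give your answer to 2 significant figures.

Near-to-far spans 2r, so the tidal difference is twice the near-to-center value: 4GMr/d³.
a_tidal = 4GMr/d³
        = 4 × (6.674 × 10⁻¹¹) × (8.3 × 10³⁶) × (1500) / (7.2 × 10¹²)³
        = 8.9 × 10⁻⁹ m/s²

8.9 × 10⁻⁹ m/s²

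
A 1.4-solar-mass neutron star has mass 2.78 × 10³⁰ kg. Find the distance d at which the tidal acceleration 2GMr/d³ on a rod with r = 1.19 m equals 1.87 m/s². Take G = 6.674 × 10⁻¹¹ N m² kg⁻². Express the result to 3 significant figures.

2GMr/d³ = a_tidal  ⇒  d = (2GMr / a_tidal)^(1/3)
d = (2 × 6.674×10⁻¹¹ × (2.78 × 10³⁰) × (1.19) / (1.87))^(1/3)
  = 6.18 × 10⁶ m

6.18 × 10⁶ m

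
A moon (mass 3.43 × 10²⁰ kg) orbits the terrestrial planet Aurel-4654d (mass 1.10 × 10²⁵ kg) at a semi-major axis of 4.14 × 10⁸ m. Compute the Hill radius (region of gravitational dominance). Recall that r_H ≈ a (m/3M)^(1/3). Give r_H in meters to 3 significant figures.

r_H ≈ a (m/3M)^(1/3)
    = (4.14 × 10⁸) × (3.43 × 10²⁰ / (3 × 1.10 × 10²⁵))^(1/3)
    = 9.03 × 10⁶ m

9.03 × 10⁶ m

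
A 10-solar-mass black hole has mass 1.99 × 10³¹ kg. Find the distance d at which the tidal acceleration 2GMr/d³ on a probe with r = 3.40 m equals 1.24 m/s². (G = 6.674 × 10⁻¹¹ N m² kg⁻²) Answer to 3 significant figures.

2GMr/d³ = a_tidal  ⇒  d = (2GMr / a_tidal)^(1/3)
d = (2 × 6.674×10⁻¹¹ × (1.99 × 10³¹) × (3.40) / (1.24))^(1/3)
  = 1.94 × 10⁷ m

1.94 × 10⁷ m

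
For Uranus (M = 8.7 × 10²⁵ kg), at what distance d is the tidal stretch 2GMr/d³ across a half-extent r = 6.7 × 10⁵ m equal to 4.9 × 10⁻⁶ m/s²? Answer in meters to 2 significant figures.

2GMr/d³ = a_tidal  ⇒  d = (2GMr / a_tidal)^(1/3)
d = (2 × 6.674×10⁻¹¹ × (8.7 × 10²⁵) × (6.7 × 10⁵) / (4.9 × 10⁻⁶))^(1/3)
  = 1.2 × 10⁹ m

1.2 × 10⁹ m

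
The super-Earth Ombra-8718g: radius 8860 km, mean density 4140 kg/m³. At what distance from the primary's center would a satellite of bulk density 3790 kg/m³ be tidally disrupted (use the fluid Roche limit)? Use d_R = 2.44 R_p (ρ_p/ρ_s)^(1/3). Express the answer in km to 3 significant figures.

d_R = 2.44 × 8860 km × (4140/3790)^(1/3)
    = 22300 km

22300 km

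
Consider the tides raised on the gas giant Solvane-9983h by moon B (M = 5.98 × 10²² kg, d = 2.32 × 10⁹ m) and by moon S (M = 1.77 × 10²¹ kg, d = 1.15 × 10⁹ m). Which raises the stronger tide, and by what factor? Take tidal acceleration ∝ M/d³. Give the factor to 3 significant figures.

Moon B, by a factor of ≈ 4.11

The tide-raising term goes as M/d³ (the gradient of a 1/d² field).
Moon B: (5.98 × 10²²) / (2.32 × 10⁹)³ = 4.789 × 10⁻⁶
Moon S: (1.77 × 10²¹) / (1.15 × 10⁹)³ = 1.164 × 10⁻⁶
Ratio (larger/smaller) = 4.11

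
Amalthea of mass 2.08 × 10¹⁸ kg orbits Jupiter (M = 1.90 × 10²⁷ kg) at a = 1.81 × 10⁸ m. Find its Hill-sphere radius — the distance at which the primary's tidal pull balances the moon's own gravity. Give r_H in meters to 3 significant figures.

r_H ≈ a (m/3M)^(1/3)
    = (1.81 × 10⁸) × (2.08 × 10¹⁸ / (3 × 1.90 × 10²⁷))^(1/3)
    = 1.29 × 10⁵ m

1.29 × 10⁵ m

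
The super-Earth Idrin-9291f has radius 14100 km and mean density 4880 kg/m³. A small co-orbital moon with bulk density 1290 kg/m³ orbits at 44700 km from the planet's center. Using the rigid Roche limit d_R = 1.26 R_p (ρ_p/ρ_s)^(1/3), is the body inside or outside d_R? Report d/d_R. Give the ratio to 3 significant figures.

outside; d/d_R ≈ 1.61

d_R = 1.26 × (14100 km) × (4880/1290)^(1/3) = 27680 km
d/d_R = (44700) / (27680) = 1.61
Since d/d_R > 1, the body is outside the Roche limit.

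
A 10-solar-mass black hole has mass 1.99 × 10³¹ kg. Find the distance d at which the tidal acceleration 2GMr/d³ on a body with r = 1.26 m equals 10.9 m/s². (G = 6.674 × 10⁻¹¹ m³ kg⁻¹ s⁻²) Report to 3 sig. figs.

6.75 × 10⁶ m

2GMr/d³ = a_tidal  ⇒  d = (2GMr / a_tidal)^(1/3)
d = (2 × 6.674×10⁻¹¹ × (1.99 × 10³¹) × (1.26) / (10.9))^(1/3)
  = 6.75 × 10⁶ m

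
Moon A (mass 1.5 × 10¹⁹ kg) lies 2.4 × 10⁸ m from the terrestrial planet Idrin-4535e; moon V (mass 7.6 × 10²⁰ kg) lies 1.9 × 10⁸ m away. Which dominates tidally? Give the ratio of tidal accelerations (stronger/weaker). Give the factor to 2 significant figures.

Moon V, by a factor of ≈ 100

The tide-raising term goes as M/d³ (the gradient of a 1/d² field).
Moon A: (1.5 × 10¹⁹) / (2.4 × 10⁸)³ = 1.085 × 10⁻⁶
Moon V: (7.6 × 10²⁰) / (1.9 × 10⁸)³ = 1.108 × 10⁻⁴
Ratio (larger/smaller) = 100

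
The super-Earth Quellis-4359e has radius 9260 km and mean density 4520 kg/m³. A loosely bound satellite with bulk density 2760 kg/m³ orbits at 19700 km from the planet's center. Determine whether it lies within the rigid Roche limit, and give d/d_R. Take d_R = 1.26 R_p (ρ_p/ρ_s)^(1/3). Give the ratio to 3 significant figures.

d_R = 1.26 × (9260 km) × (4520/2760)^(1/3) = 13750 km
d/d_R = (19700) / (13750) = 1.43
Since d/d_R > 1, the body is outside the Roche limit.

outside; d/d_R ≈ 1.43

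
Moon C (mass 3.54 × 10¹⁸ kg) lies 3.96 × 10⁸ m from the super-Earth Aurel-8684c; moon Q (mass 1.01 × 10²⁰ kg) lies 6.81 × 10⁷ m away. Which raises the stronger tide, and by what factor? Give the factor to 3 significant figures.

Tidal acceleration ∝ M/d³, so compare M/d³ for each.
Moon C: (3.54 × 10¹⁸) / (3.96 × 10⁸)³ = 5.701 × 10⁻⁸
Moon Q: (1.01 × 10²⁰) / (6.81 × 10⁷)³ = 3.198 × 10⁻⁴
Ratio (larger/smaller) = 5610

Moon Q, by a factor of ≈ 5610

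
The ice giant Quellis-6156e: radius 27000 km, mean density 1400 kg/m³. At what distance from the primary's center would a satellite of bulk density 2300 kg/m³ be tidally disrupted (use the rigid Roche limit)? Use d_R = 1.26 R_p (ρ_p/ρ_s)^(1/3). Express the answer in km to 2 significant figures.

29000 km

d_R = 1.26 × 27000 km × (1400/2300)^(1/3)
    = 29000 km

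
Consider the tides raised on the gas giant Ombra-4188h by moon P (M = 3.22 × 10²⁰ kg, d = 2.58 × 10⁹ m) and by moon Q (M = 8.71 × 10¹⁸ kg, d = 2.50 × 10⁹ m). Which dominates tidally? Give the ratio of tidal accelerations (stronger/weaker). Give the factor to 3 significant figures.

Moon P, by a factor of ≈ 33.6

Compare M/d³ for the two perturbers:
Moon P: (3.22 × 10²⁰) / (2.58 × 10⁹)³ = 1.875 × 10⁻⁸
Moon Q: (8.71 × 10¹⁸) / (2.50 × 10⁹)³ = 5.574 × 10⁻¹⁰
Ratio (larger/smaller) = 33.6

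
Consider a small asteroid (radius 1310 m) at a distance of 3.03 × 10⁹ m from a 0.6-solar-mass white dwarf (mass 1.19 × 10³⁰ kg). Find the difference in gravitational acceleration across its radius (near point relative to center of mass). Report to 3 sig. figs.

7.48 × 10⁻⁶ m/s²

Differencing GM/(d−r)² and GM/d² to first order in r/d gives 2GMr/d³.
Δa = 2GMr/d³
   = 2 × (6.674 × 10⁻¹¹) × (1.19 × 10³⁰) × (1310) / (3.03 × 10⁹)³
   = 7.48 × 10⁻⁶ m/s²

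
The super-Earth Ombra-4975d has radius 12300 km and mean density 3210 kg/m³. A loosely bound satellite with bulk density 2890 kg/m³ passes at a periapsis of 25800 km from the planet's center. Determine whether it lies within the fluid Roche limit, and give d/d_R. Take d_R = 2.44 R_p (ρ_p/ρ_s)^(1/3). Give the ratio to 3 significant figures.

inside; d/d_R ≈ 0.830

d_R = 2.44 × (12300 km) × (3210/2890)^(1/3) = 31080 km
d/d_R = (25800) / (31080) = 0.830
Since d/d_R < 1, the body is inside the Roche limit.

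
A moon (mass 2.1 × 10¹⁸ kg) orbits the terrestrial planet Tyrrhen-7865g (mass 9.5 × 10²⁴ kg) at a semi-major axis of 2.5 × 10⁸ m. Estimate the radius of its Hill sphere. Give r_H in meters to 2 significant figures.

r_H ≈ a (m/3M)^(1/3)
    = (2.5 × 10⁸) × (2.1 × 10¹⁸ / (3 × 9.5 × 10²⁴))^(1/3)
    = 1.0 × 10⁶ m

1.0 × 10⁶ m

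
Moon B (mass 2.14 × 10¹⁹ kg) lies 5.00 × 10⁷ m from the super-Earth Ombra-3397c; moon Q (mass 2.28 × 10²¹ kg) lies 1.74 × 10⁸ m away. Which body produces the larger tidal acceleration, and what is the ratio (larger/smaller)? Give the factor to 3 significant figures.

Moon Q, by a factor of ≈ 2.53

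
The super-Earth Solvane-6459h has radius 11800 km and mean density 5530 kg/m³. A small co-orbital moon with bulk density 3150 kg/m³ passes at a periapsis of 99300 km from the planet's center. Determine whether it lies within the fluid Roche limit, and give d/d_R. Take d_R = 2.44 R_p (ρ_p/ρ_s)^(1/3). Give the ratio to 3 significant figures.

outside; d/d_R ≈ 2.86

d_R = 2.44 × (11800 km) × (5530/3150)^(1/3) = 34730 km
d/d_R = (99300) / (34730) = 2.86
Since d/d_R > 1, the body is outside the Roche limit.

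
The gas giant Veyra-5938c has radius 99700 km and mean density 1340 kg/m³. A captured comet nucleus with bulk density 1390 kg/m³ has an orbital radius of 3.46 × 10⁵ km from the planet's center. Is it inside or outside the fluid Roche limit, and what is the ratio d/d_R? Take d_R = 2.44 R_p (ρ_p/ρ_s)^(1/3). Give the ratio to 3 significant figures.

d_R = 2.44 × (99700 km) × (1340/1390)^(1/3) = 2.403 × 10⁵ km
d/d_R = (3.46 × 10⁵) / (2.403 × 10⁵) = 1.44
Since d/d_R > 1, the body is outside the Roche limit.

outside; d/d_R ≈ 1.44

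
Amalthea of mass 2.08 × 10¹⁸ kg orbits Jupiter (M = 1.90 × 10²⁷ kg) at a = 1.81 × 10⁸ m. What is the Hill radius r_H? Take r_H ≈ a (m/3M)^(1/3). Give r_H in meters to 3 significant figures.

1.29 × 10⁵ m

r_H ≈ a (m/3M)^(1/3)
    = (1.81 × 10⁸) × (2.08 × 10¹⁸ / (3 × 1.90 × 10²⁷))^(1/3)
    = 1.29 × 10⁵ m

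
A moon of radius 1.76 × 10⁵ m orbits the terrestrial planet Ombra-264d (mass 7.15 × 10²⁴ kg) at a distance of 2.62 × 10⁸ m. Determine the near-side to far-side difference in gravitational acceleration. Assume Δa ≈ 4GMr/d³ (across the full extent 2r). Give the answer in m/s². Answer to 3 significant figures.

Δa = 4GMr/d³
   = 4 × (6.674 × 10⁻¹¹) × (7.15 × 10²⁴) × (1.76 × 10⁵) / (2.62 × 10⁸)³
   = 1.87 × 10⁻⁵ m/s²

1.87 × 10⁻⁵ m/s²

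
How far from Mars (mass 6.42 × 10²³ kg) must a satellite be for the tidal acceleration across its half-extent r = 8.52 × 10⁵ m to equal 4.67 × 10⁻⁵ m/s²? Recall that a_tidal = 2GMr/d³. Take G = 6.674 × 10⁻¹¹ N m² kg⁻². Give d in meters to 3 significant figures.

2GMr/d³ = a_tidal  ⇒  d = (2GMr / a_tidal)^(1/3)
d = (2 × 6.674×10⁻¹¹ × (6.42 × 10²³) × (8.52 × 10⁵) / (4.67 × 10⁻⁵))^(1/3)
  = 1.16 × 10⁸ m

1.16 × 10⁸ m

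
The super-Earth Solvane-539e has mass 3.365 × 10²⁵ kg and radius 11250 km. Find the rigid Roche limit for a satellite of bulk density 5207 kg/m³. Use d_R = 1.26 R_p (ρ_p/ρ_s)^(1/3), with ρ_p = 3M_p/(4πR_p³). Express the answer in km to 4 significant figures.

ρ_p = 3M_p/(4πR_p³) = 3 × (3.365 × 10²⁵) / (4π × (1.125 × 10⁷ m)³) = 5642 kg/m³
d_R = 1.26 × 11250 km × (5642/5207)^(1/3)
    = 14560 km

14560 km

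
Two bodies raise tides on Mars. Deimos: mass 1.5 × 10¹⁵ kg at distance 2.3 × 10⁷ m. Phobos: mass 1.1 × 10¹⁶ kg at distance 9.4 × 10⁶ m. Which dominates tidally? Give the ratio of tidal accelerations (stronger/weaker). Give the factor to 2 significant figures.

Phobos, by a factor of ≈ 110

The tide-raising term goes as M/d³ (the gradient of a 1/d² field).
Deimos: (1.5 × 10¹⁵) / (2.3 × 10⁷)³ = 1.233 × 10⁻⁷
Phobos: (1.1 × 10¹⁶) / (9.4 × 10⁶)³ = 1.324 × 10⁻⁵
Ratio (larger/smaller) = 110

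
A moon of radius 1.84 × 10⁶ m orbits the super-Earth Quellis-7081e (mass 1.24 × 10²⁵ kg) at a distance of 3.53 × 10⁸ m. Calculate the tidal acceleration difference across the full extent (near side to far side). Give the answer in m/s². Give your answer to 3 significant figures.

Near-to-far spans 2r, so the tidal difference is twice the near-to-center value: 4GMr/d³.
Δg = 4GMr/d³
   = 4 × (6.674 × 10⁻¹¹) × (1.24 × 10²⁵) × (1.84 × 10⁶) / (3.53 × 10⁸)³
   = 1.38 × 10⁻⁴ m/s²

1.38 × 10⁻⁴ m/s²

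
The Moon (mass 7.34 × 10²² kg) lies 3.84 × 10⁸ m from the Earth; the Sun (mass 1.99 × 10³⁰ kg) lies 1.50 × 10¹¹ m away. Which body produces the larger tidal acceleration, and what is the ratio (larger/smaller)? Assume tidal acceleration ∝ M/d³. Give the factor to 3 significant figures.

Compare M/d³ for the two perturbers:
The Moon: (7.34 × 10²²) / (3.84 × 10⁸)³ = 1.296 × 10⁻³
The Sun: (1.99 × 10³⁰) / (1.50 × 10¹¹)³ = 5.896 × 10⁻⁴
Ratio (larger/smaller) = 2.20

The Moon, by a factor of ≈ 2.20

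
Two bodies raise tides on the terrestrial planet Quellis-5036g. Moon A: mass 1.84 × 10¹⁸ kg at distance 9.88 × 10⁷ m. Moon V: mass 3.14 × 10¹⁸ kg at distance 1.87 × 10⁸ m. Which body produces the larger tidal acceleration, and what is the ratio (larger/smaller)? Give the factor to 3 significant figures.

Moon A, by a factor of ≈ 3.97

Tidal stretch scales as M/d³; compute that for each body.
Moon A: (1.84 × 10¹⁸) / (9.88 × 10⁷)³ = 1.908 × 10⁻⁶
Moon V: (3.14 × 10¹⁸) / (1.87 × 10⁸)³ = 4.802 × 10⁻⁷
Ratio (larger/smaller) = 3.97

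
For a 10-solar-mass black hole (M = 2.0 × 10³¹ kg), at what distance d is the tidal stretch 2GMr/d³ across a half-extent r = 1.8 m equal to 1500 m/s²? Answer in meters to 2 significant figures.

2GMr/d³ = a_tidal  ⇒  d = (2GMr / a_tidal)^(1/3)
d = (2 × 6.674×10⁻¹¹ × (2.0 × 10³¹) × (1.8) / (1500))^(1/3)
  = 1.5 × 10⁶ m

1.5 × 10⁶ m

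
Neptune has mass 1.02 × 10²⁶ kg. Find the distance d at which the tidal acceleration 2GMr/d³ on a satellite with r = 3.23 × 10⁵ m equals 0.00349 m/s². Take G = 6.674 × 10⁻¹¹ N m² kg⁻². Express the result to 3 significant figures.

2GMr/d³ = a_tidal  ⇒  d = (2GMr / a_tidal)^(1/3)
d = (2 × 6.674×10⁻¹¹ × (1.02 × 10²⁶) × (3.23 × 10⁵) / (0.00349))^(1/3)
  = 1.08 × 10⁸ m

1.08 × 10⁸ m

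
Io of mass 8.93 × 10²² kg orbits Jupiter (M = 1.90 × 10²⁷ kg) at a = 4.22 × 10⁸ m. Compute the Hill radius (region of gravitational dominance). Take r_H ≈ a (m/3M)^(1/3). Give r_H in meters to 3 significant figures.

1.06 × 10⁷ m

r_H ≈ a (m/3M)^(1/3)
    = (4.22 × 10⁸) × (8.93 × 10²² / (3 × 1.90 × 10²⁷))^(1/3)
    = 1.06 × 10⁷ m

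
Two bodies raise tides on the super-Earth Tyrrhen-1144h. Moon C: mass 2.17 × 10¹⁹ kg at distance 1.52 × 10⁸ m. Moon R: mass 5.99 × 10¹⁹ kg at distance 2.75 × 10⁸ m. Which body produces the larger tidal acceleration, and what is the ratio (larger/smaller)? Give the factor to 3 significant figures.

Moon C, by a factor of ≈ 2.15

The tide-raising term goes as M/d³ (the gradient of a 1/d² field).
Moon C: (2.17 × 10¹⁹) / (1.52 × 10⁸)³ = 6.179 × 10⁻⁶
Moon R: (5.99 × 10¹⁹) / (2.75 × 10⁸)³ = 2.880 × 10⁻⁶
Ratio (larger/smaller) = 2.15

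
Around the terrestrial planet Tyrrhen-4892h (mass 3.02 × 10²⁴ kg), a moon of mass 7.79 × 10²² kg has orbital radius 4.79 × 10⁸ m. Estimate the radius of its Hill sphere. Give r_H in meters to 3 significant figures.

9.81 × 10⁷ m

r_H ≈ a (m/3M)^(1/3)
    = (4.79 × 10⁸) × (7.79 × 10²² / (3 × 3.02 × 10²⁴))^(1/3)
    = 9.81 × 10⁷ m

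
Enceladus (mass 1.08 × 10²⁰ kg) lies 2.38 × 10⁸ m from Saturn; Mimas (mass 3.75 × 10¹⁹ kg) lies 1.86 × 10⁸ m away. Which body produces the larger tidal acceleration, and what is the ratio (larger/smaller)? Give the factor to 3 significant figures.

Tidal stretch scales as M/d³; compute that for each body.
Enceladus: (1.08 × 10²⁰) / (2.38 × 10⁸)³ = 8.011 × 10⁻⁶
Mimas: (3.75 × 10¹⁹) / (1.86 × 10⁸)³ = 5.828 × 10⁻⁶
Ratio (larger/smaller) = 1.37

Enceladus, by a factor of ≈ 1.37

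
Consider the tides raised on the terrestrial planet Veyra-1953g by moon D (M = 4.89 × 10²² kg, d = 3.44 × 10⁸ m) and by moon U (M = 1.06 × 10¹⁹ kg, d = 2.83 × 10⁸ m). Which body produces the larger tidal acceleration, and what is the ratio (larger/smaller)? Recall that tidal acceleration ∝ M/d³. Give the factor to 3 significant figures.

Compare M/d³ for the two perturbers:
Moon D: (4.89 × 10²²) / (3.44 × 10⁸)³ = 1.201 × 10⁻³
Moon U: (1.06 × 10¹⁹) / (2.83 × 10⁸)³ = 4.677 × 10⁻⁷
Ratio (larger/smaller) = 2570

Moon D, by a factor of ≈ 2570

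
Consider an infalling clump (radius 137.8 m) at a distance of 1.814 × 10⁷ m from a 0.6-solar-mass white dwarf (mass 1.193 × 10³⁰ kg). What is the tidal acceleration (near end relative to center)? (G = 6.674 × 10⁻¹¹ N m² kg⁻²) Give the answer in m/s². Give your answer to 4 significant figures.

a_tidal = 2GMr/d³
        = 2 × (6.674 × 10⁻¹¹) × (1.193 × 10³⁰) × (137.8) / (1.814 × 10⁷)³
        = 3.676 m/s²

3.676 m/s²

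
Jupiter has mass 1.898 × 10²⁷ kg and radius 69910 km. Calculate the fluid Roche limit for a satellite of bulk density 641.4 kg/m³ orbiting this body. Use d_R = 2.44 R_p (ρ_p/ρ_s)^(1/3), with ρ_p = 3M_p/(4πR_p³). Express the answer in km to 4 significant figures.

ρ_p = 3M_p/(4πR_p³) = 3 × (1.898 × 10²⁷) / (4π × (6.991 × 10⁷ m)³) = 1326 kg/m³
d_R = 2.44 × 69910 km × (1326/641.4)^(1/3)
    = 2.173 × 10⁵ km

2.173 × 10⁵ km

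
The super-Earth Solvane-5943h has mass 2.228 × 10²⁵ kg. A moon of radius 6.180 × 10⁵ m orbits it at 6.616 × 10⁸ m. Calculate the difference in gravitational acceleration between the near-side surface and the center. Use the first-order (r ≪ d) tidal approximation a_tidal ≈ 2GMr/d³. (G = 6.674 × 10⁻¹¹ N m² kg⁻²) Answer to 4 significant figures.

6.346 × 10⁻⁶ m/s²

The tidal stretch is the gradient of GM/d² times the body's extent r, hence the 1/d³ dependence.
a_tidal = 2GMr/d³
        = 2 × (6.674 × 10⁻¹¹) × (2.228 × 10²⁵) × (6.180 × 10⁵) / (6.616 × 10⁸)³
        = 6.346 × 10⁻⁶ m/s²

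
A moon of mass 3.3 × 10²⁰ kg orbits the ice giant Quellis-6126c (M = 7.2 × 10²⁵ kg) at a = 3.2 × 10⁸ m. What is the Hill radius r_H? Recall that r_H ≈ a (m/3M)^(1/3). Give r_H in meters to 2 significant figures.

3.7 × 10⁶ m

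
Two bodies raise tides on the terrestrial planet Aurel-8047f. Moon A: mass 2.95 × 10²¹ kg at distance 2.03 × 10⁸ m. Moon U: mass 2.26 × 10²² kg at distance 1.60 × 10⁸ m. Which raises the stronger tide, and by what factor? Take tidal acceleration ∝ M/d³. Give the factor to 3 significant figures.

Moon U, by a factor of ≈ 15.6

Tidal acceleration ∝ M/d³, so compare M/d³ for each.
Moon A: (2.95 × 10²¹) / (2.03 × 10⁸)³ = 3.526 × 10⁻⁴
Moon U: (2.26 × 10²²) / (1.60 × 10⁸)³ = 5.518 × 10⁻³
Ratio (larger/smaller) = 15.6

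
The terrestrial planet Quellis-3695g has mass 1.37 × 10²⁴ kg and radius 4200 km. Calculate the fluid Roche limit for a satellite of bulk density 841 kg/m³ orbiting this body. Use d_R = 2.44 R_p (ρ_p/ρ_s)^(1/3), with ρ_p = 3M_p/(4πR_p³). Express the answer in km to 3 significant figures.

ρ_p = 3M_p/(4πR_p³) = 3 × (1.37 × 10²⁴) / (4π × (4.20 × 10⁶ m)³) = 4410 kg/m³
d_R = 2.44 × 4200 km × (4410/841)^(1/3)
    = 17800 km

17800 km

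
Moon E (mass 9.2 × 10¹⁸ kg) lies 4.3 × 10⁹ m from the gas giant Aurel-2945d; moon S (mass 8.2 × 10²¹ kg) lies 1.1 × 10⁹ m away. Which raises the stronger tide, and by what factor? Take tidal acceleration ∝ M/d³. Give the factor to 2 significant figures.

Moon S, by a factor of ≈ 53000

Compare M/d³ for the two perturbers:
Moon E: (9.2 × 10¹⁸) / (4.3 × 10⁹)³ = 1.157 × 10⁻¹⁰
Moon S: (8.2 × 10²¹) / (1.1 × 10⁹)³ = 6.161 × 10⁻⁶
Ratio (larger/smaller) = 53000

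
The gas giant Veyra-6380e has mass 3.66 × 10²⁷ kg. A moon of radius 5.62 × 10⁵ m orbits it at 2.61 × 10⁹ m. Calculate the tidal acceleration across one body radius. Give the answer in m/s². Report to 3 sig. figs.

1.54 × 10⁻⁵ m/s²

Δg = 2GMr/d³
   = 2 × (6.674 × 10⁻¹¹) × (3.66 × 10²⁷) × (5.62 × 10⁵) / (2.61 × 10⁹)³
   = 1.54 × 10⁻⁵ m/s²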